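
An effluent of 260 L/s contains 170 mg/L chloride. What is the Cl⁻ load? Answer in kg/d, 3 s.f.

260 L/s = 0.26 m³/s.
Mass flux = Q·C = 0.26 m³/s × 170 g/m³ = 44.2 g/s.
= 44.2 g/s × 86.4 = 3819 kg/d.

3820 kg/d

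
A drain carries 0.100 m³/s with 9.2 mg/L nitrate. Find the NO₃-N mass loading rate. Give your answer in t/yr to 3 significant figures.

29.0 t/yr

Mass flux = Q·C = 0.1 m³/s × 9.2 g/m³ = 0.92 g/s.
= 0.92 g/s × 31.56 = 29.03 t/yr.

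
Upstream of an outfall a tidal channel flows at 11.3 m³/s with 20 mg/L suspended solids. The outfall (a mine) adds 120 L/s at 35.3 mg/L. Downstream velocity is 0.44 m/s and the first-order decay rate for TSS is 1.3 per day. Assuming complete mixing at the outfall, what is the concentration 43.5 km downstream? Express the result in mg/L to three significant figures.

120 L/s = 0.12 m³/s.
After complete mixing, C₀ = (0.12·35.3 + 11.3·20) / 11.42 = 20.16 mg/L.
Travel time t = 4.35e+04 m / 0.44 m/s = 9.886e+04 s = 1.144 d.
C = 20.16·exp(−1.3·1.144) = 20.16·0.2259 = 4.555 mg/L.

4.55 mg/L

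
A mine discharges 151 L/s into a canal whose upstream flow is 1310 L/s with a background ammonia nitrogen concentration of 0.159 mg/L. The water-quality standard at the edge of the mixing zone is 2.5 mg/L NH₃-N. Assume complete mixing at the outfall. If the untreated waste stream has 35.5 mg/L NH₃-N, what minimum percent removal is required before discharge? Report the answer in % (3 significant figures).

35.7 %

151 L/s = 0.151 m³/s.
1310 L/s = 1.31 m³/s.
Mass balance: 2.5·1.461 = 0.151·Cₑ + 1.31·0.159.
Cₑ = (3.653 − 0.2083) / 0.151 = 22.81 mg/L.
Required removal = 1 − 22.81/35.5 = 35.75 %.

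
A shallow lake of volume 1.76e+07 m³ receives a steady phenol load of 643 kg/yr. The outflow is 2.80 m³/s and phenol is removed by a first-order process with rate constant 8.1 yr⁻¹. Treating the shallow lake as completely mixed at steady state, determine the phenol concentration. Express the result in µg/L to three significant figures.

2.78 µg/L

Outflow Q = 2.80 m³/s × 3.156e+07 s/yr = 8.836e+07 m³/yr.
Steady-state CSTR mass balance: W = Q·C + k·V·C, so C = W/(Q + kV).
Q + kV = 8.836e+07 + 8.1·1.76e+07 = 2.309e+08 m³/yr.
C = 643/2.309e+08 = 2.784e-06 kg/m³ = 0.002784 mg/L = 2.784 µg/L.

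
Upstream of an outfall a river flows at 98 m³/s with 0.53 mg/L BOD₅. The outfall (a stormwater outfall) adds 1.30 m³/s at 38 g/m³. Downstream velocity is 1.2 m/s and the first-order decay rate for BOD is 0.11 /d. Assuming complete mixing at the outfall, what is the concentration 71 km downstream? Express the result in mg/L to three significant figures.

0.946 mg/L

After complete mixing, C₀ = (1.3·38 + 98·0.53) / 99.3 = 1.021 mg/L.
Travel time t = 7.1e+04 m / 1.2 m/s = 5.917e+04 s = 0.6848 d.
C = 1.021·exp(−0.11·0.6848) = 1.021·0.9274 = 0.9465 mg/L.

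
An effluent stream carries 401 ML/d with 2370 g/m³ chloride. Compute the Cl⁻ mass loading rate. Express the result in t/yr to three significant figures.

347000 t/yr

401 ML/d = 4.641 m³/s.
Mass flux = Q·C = 4.641 m³/s × 2370 g/m³ = 1.1e+04 g/s.
= 1.1e+04 g/s × 31.56 = 3.471e+05 t/yr.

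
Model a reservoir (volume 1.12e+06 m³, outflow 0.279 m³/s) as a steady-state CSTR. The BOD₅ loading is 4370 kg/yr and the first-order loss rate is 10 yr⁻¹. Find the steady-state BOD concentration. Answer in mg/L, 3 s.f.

Outflow Q = 0.279 m³/s × 3.156e+07 s/yr = 8.805e+06 m³/yr.
Steady-state CSTR mass balance: W = Q·C + k·V·C, so C = W/(Q + kV).
Q + kV = 8.805e+06 + 10·1.12e+06 = 2e+07 m³/yr.
C = 4370/2e+07 = 0.0002185 kg/m³ = 0.2185 mg/L.

0.218 mg/L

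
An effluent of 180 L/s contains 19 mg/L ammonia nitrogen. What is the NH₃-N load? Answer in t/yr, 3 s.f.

180 L/s = 0.18 m³/s.
Mass flux = Q·C = 0.18 m³/s × 19 g/m³ = 3.42 g/s.
= 3.42 g/s × 31.56 = 107.9 t/yr.

108 t/yr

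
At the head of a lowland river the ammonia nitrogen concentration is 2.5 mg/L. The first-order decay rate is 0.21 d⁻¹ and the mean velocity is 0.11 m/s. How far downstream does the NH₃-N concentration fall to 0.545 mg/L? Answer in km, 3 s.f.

68.9 km

From C = C₀·e^(−kt), t = ln(C₀/C)/k = ln(2.5/0.545)/0.21 = 1.523/0.21 = 7.254 d.
Distance = v·t = 0.11 m/s × 6.267e+05 s = 6.894e+04 m = 68.94 km.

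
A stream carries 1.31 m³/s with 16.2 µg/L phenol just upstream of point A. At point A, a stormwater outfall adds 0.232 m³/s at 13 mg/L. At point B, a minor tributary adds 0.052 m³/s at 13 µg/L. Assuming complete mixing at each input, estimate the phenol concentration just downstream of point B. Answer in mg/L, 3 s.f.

1.91 mg/L

16.2 µg/L = 0.0162 mg/L.
After input A: C = (1.31·0.0162 + 0.232·13) / 1.542 = 1.97 mg/L.
13 µg/L = 0.013 mg/L.
After input B: C = (1.542·1.97 + 0.052·0.013) / 1.594 = 1.906 mg/L.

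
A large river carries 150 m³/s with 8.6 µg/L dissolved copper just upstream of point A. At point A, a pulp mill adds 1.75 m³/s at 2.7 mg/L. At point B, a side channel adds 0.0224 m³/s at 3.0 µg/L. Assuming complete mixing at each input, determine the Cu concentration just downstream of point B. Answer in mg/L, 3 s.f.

8.6 µg/L = 0.0086 mg/L.
After input A: C = (150·0.0086 + 1.75·2.7) / 151.8 = 0.03964 mg/L.
3.0 µg/L = 0.003 mg/L.
After input B: C = (151.8·0.03964 + 0.0224·0.003) / 151.8 = 0.03963 mg/L.

0.0396 mg/L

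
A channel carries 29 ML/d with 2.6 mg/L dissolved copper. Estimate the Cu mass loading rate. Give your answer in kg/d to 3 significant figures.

75.4 kg/d

29 ML/d = 0.3356 m³/s.
Mass flux = Q·C = 0.3356 m³/s × 2.6 g/m³ = 0.8727 g/s.
= 0.8727 g/s × 86.4 = 75.4 kg/d.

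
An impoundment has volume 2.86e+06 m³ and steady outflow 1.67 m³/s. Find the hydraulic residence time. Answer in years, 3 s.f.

Q = 1.67 m³/s × 3.156e+07 s/yr = 5.27e+07 m³/yr.
Hydraulic residence time τ = V/Q = 2.86e+06/5.27e+07 = 0.05427 yr.

0.0543 yr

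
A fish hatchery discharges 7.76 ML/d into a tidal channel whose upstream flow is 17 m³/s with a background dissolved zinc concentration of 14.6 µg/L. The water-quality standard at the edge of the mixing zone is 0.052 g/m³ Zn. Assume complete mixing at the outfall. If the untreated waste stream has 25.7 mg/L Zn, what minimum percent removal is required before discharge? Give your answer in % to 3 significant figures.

72.3 %

7.76 ML/d = 0.08981 m³/s.
14.6 µg/L = 0.0146 mg/L.
Mass balance: 0.052·17.09 = 0.08981·Cₑ + 17·0.0146.
Cₑ = (0.8887 − 0.2482) / 0.08981 = 7.131 mg/L.
Required removal = 1 − 7.131/25.7 = 72.25 %.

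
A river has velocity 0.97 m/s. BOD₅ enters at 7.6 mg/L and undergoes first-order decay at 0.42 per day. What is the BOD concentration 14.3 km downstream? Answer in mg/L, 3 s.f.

7.07 mg/L

Travel time t = 14.3 km / 0.97 m/s = 1.43e+04/0.97 = 1.474e+04 s = 0.1706 d.
First-order decay: C = 7.6·exp(−0.42·0.1706) = 7.6·0.9308 = 7.074 mg/L.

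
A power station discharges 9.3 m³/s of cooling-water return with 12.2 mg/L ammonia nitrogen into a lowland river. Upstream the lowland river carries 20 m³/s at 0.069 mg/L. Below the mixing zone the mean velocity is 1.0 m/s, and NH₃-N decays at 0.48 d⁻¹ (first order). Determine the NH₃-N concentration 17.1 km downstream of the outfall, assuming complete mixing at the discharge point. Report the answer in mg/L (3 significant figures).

After complete mixing, C₀ = (9.3·12.2 + 20·0.069) / 29.3 = 3.919 mg/L.
Travel time t = 1.71e+04 m / 1.0 m/s = 1.71e+04 s = 0.1979 d.
C = 3.919·exp(−0.48·0.1979) = 3.919·0.9094 = 3.564 mg/L.

3.56 mg/L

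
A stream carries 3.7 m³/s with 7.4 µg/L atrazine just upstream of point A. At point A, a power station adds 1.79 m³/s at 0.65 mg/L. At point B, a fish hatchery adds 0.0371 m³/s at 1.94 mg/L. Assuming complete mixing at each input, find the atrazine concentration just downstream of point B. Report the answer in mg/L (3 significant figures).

7.4 µg/L = 0.0074 mg/L.
After input A: C = (3.7·0.0074 + 1.79·0.65) / 5.49 = 0.2169 mg/L.
After input B: C = (5.49·0.2169 + 0.0371·1.94) / 5.527 = 0.2285 mg/L.

0.228 mg/L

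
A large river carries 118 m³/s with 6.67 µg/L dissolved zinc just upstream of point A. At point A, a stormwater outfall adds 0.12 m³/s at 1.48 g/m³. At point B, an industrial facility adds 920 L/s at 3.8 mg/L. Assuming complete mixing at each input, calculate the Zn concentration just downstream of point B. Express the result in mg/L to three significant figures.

6.67 µg/L = 0.00667 mg/L.
After input A: C = (118·0.00667 + 0.12·1.48) / 118.1 = 0.008167 mg/L.
920 L/s = 0.92 m³/s.
After input B: C = (118.1·0.008167 + 0.92·3.8) / 119 = 0.03747 mg/L.

0.0375 mg/L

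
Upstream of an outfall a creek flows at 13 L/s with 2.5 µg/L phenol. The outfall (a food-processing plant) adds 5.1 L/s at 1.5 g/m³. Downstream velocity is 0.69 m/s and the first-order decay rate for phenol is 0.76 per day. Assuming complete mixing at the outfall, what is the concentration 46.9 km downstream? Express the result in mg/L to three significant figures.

0.233 mg/L

5.1 L/s = 0.0051 m³/s.
13 L/s = 0.013 m³/s.
2.5 µg/L = 0.0025 mg/L.
After complete mixing, C₀ = (0.0051·1.5 + 0.013·0.0025) / 0.0181 = 0.4244 mg/L.
Travel time t = 4.69e+04 m / 0.69 m/s = 6.797e+04 s = 0.7867 d.
C = 0.4244·exp(−0.76·0.7867) = 0.4244·0.55 = 0.2334 mg/L.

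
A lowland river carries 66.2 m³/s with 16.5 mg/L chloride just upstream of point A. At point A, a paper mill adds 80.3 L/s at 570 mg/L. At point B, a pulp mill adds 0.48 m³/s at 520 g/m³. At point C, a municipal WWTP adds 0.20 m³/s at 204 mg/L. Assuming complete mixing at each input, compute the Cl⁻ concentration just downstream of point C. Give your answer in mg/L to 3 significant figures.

21.3 mg/L

80.3 L/s = 0.0803 m³/s.
After input A: C = (66.2·16.5 + 0.0803·570) / 66.28 = 17.17 mg/L.
After input B: C = (66.28·17.17 + 0.48·520) / 66.76 = 20.79 mg/L.
After input C: C = (66.76·20.79 + 0.2·204) / 66.96 = 21.33 mg/L.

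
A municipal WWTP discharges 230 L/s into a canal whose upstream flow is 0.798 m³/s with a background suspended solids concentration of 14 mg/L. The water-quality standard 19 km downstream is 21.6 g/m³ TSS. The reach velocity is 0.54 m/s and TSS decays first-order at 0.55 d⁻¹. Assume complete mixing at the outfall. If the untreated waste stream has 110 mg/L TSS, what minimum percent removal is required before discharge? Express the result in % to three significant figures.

230 L/s = 0.23 m³/s.
Travel time to the compliance point: t = 1.9e+04/0.54 = 3.519e+04 s = 0.4072 d; decay factor exp(−0.55·0.4072) = 0.7993.
So the concentration just after mixing may be at most 21.6/0.7993 = 27.02 mg/L.
Mass balance: 27.02·1.028 = 0.23·Cₑ + 0.798·14.
Cₑ = (27.78 − 11.17) / 0.23 = 72.21 mg/L.
Required removal = 1 − 72.21/110 = 34.36 %.

34.4 %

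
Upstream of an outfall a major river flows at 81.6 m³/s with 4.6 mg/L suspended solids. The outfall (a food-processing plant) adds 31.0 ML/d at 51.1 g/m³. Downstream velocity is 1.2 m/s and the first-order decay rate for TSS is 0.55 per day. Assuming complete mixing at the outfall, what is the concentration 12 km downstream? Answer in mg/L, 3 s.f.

31.0 ML/d = 0.3588 m³/s.
After complete mixing, C₀ = (0.3588·51.1 + 81.6·4.6) / 81.96 = 4.804 mg/L.
Travel time t = 1.2e+04 m / 1.2 m/s = 1e+04 s = 0.1157 d.
C = 4.804·exp(−0.55·0.1157) = 4.804·0.9383 = 4.507 mg/L.

4.51 mg/L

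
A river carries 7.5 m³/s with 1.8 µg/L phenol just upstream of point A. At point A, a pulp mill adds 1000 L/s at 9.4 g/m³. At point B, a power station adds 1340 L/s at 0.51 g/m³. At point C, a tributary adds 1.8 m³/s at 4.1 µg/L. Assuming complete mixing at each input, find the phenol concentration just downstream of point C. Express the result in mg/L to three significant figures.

1.8 µg/L = 0.0018 mg/L.
1000 L/s = 1 m³/s.
After input A: C = (7.5·0.0018 + 1·9.4) / 8.5 = 1.107 mg/L.
1340 L/s = 1.34 m³/s.
After input B: C = (8.5·1.107 + 1.34·0.51) / 9.84 = 1.026 mg/L.
4.1 µg/L = 0.0041 mg/L.
After input C: C = (9.84·1.026 + 1.8·0.0041) / 11.64 = 0.8681 mg/L.

0.868 mg/L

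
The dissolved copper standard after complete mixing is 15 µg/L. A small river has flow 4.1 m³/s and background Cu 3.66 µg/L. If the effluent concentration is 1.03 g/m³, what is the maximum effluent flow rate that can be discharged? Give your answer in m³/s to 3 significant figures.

0.0458 m³/s

3.66 µg/L = 0.00366 mg/L.
15 µg/L = 0.015 mg/L.
Mass balance at complete mixing: C_std·(Q_w + Q_r) = Q_w·C_e + Q_r·C_b.
Rearranging, Q_w = Q_r·(C_std − C_b)/(C_e − C_std) = 4.1·(0.015 − 0.00366) / (1.03 − 0.015) = 0.04581 m³/s.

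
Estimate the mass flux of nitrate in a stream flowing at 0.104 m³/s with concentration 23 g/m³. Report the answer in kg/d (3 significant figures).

207 kg/d

Mass flux = Q·C = 0.104 m³/s × 23 g/m³ = 2.392 g/s.
= 2.392 g/s × 86.4 = 206.7 kg/d.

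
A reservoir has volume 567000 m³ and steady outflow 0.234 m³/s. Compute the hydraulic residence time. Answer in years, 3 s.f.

Q = 0.234 m³/s × 3.156e+07 s/yr = 7.384e+06 m³/yr.
Hydraulic residence time τ = V/Q = 567000/7.384e+06 = 0.07678 yr.

0.0768 yr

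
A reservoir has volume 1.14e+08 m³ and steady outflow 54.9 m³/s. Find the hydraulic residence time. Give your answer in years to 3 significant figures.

0.0658 yr

Q = 54.9 m³/s × 3.156e+07 s/yr = 1.733e+09 m³/yr.
Hydraulic residence time τ = V/Q = 1.14e+08/1.733e+09 = 0.0658 yr.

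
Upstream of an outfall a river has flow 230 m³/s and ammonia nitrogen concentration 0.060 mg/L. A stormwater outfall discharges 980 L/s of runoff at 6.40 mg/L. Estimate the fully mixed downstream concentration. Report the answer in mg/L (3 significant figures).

0.0869 mg/L

980 L/s = 0.98 m³/s.
Conservation of mass across the mixing zone: C = (0.98·6.4 + 230·0.06) / (0.98 + 230) = 20.07/231 = 0.0869 mg/L.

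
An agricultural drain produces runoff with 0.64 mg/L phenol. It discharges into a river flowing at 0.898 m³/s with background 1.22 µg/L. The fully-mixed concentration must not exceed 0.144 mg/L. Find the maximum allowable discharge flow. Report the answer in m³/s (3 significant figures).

1.22 µg/L = 0.00122 mg/L.
Mass balance at complete mixing: C_std·(Q_w + Q_r) = Q_w·C_e + Q_r·C_b.
Rearranging, Q_w = Q_r·(C_std − C_b)/(C_e − C_std) = 0.898·(0.144 − 0.00122) / (0.64 − 0.144) = 0.2585 m³/s.

0.259 m³/s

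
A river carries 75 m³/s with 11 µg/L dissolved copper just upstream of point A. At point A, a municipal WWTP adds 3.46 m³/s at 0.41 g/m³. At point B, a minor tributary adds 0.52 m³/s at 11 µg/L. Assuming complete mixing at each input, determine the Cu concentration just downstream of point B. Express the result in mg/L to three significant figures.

11 µg/L = 0.011 mg/L.
After input A: C = (75·0.011 + 3.46·0.41) / 78.46 = 0.0286 mg/L.
11 µg/L = 0.011 mg/L.
After input B: C = (78.46·0.0286 + 0.52·0.011) / 78.98 = 0.02848 mg/L.

0.0285 mg/L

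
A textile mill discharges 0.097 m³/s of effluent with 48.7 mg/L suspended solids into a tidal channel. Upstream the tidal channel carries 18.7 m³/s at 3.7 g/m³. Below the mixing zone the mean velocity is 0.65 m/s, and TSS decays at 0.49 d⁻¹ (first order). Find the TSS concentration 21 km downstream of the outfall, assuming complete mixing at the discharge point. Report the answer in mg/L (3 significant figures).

3.27 mg/L

After complete mixing, C₀ = (0.097·48.7 + 18.7·3.7) / 18.8 = 3.932 mg/L.
Travel time t = 2.1e+04 m / 0.65 m/s = 3.231e+04 s = 0.3739 d.
C = 3.932·exp(−0.49·0.3739) = 3.932·0.8326 = 3.274 mg/L.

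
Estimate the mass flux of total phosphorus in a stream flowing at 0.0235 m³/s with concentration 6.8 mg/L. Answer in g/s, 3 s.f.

Mass flux = Q·C = 0.0235 m³/s × 6.8 g/m³ = 0.1598 g/s.

0.160 g/s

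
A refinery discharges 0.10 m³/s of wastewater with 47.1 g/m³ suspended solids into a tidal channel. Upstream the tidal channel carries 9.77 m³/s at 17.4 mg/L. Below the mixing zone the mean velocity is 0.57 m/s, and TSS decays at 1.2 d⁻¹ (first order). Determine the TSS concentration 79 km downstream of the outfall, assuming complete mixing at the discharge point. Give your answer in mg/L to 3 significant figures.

After complete mixing, C₀ = (0.1·47.1 + 9.77·17.4) / 9.87 = 17.7 mg/L.
Travel time t = 7.9e+04 m / 0.57 m/s = 1.386e+05 s = 1.604 d.
C = 17.7·exp(−1.2·1.604) = 17.7·0.1459 = 2.582 mg/L.

2.58 mg/L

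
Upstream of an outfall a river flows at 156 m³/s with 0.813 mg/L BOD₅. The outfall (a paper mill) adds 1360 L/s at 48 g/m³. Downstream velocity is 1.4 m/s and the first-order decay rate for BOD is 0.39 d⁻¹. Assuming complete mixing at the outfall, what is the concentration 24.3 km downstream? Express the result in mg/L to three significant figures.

1360 L/s = 1.36 m³/s.
After complete mixing, C₀ = (1.36·48 + 156·0.813) / 157.4 = 1.221 mg/L.
Travel time t = 2.43e+04 m / 1.4 m/s = 1.736e+04 s = 0.2009 d.
C = 1.221·exp(−0.39·0.2009) = 1.221·0.9246 = 1.129 mg/L.

1.13 mg/L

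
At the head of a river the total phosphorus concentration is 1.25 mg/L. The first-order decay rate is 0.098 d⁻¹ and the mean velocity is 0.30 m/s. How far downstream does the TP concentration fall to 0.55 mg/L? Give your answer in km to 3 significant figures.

From C = C₀·e^(−kt), t = ln(C₀/C)/k = ln(1.25/0.55)/0.098 = 0.821/0.098 = 8.377 d.
Distance = v·t = 0.30 m/s × 7.238e+05 s = 2.171e+05 m = 217.1 km.

217 km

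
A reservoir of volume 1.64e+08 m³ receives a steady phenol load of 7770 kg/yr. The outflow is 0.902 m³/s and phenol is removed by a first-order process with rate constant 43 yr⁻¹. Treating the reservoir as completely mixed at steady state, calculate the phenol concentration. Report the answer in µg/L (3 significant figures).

1.10 µg/L

Outflow Q = 0.902 m³/s × 3.156e+07 s/yr = 2.846e+07 m³/yr.
Steady-state CSTR mass balance: W = Q·C + k·V·C, so C = W/(Q + kV).
Q + kV = 2.846e+07 + 43·1.64e+08 = 7.08e+09 m³/yr.
C = 7770/7.08e+09 = 1.097e-06 kg/m³ = 0.001097 mg/L = 1.097 µg/L.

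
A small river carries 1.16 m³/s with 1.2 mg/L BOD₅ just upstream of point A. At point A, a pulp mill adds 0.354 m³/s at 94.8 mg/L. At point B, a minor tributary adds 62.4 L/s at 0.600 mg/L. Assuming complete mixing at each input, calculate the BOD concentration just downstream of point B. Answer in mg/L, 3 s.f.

After input A: C = (1.16·1.2 + 0.354·94.8) / 1.514 = 23.09 mg/L.
62.4 L/s = 0.0624 m³/s.
After input B: C = (1.514·23.09 + 0.0624·0.6) / 1.576 = 22.2 mg/L.

22.2 mg/L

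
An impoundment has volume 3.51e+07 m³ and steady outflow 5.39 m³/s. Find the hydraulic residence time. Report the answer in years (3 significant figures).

Q = 5.39 m³/s × 3.156e+07 s/yr = 1.701e+08 m³/yr.
Hydraulic residence time τ = V/Q = 3.51e+07/1.701e+08 = 0.2064 yr.

0.206 yr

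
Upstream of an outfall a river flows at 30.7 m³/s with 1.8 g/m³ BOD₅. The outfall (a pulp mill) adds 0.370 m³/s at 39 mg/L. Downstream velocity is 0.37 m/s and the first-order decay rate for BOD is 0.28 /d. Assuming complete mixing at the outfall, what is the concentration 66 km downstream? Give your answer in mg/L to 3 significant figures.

After complete mixing, C₀ = (0.37·39 + 30.7·1.8) / 31.07 = 2.243 mg/L.
Travel time t = 6.6e+04 m / 0.37 m/s = 1.784e+05 s = 2.065 d.
C = 2.243·exp(−0.28·2.065) = 2.243·0.561 = 1.258 mg/L.

1.26 mg/L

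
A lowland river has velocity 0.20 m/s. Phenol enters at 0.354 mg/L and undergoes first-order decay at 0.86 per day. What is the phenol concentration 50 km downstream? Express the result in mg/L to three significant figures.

0.0294 mg/L

Travel time t = 50 km / 0.20 m/s = 5e+04/0.20 = 2.5e+05 s = 2.894 d.
First-order decay: C = 0.354·exp(−0.86·2.894) = 0.354·0.08304 = 0.0294 mg/L.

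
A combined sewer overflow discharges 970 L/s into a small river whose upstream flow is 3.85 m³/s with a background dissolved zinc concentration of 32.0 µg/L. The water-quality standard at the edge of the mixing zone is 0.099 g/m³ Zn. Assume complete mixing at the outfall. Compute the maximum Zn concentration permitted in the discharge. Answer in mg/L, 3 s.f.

970 L/s = 0.97 m³/s.
32.0 µg/L = 0.032 mg/L.
Mass balance: 0.099·4.82 = 0.97·Cₑ + 3.85·0.032.
Cₑ = (0.4772 − 0.1232) / 0.97 = 0.3649 mg/L.

0.365 mg/L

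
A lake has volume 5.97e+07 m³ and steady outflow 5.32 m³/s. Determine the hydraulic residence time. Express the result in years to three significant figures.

Q = 5.32 m³/s × 3.156e+07 s/yr = 1.679e+08 m³/yr.
Hydraulic residence time τ = V/Q = 5.97e+07/1.679e+08 = 0.3556 yr.

0.356 yr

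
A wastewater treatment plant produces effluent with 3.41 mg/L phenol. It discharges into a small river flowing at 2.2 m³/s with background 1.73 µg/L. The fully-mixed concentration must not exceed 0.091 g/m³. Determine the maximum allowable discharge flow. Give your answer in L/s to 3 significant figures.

1.73 µg/L = 0.00173 mg/L.
Mass balance at complete mixing: C_std·(Q_w + Q_r) = Q_w·C_e + Q_r·C_b.
Rearranging, Q_w = Q_r·(C_std − C_b)/(C_e − C_std) = 2.2·(0.091 − 0.00173) / (3.41 − 0.091) = 0.05917 m³/s.
= 59.17 L/s.

59.2 L/s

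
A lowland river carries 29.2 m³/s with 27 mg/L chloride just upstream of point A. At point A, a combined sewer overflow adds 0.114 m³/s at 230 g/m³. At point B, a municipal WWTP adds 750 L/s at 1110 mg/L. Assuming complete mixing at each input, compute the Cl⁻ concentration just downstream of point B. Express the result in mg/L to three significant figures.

After input A: C = (29.2·27 + 0.114·230) / 29.31 = 27.79 mg/L.
750 L/s = 0.75 m³/s.
After input B: C = (29.31·27.79 + 0.75·1110) / 30.06 = 54.79 mg/L.

54.8 mg/L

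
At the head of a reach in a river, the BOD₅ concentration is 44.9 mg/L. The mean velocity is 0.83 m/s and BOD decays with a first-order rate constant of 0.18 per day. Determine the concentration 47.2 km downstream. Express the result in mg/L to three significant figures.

39.9 mg/L

Travel time t = 47.2 km / 0.83 m/s = 4.72e+04/0.83 = 5.687e+04 s = 0.6582 d.
First-order decay: C = 44.9·exp(−0.18·0.6582) = 44.9·0.8883 = 39.88 mg/L.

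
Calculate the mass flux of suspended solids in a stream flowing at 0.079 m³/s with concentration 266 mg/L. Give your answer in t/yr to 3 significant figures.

Mass flux = Q·C = 0.079 m³/s × 266 g/m³ = 21.01 g/s.
= 21.01 g/s × 31.56 = 663.2 t/yr.

663 t/yr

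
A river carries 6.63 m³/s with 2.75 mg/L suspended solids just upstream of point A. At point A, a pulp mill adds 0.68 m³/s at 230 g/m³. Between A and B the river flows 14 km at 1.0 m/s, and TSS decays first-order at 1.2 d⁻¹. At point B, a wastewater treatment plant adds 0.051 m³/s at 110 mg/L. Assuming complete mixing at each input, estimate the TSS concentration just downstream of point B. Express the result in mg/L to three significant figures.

20.3 mg/L

After input A: C = (6.63·2.75 + 0.68·230) / 7.31 = 23.89 mg/L.
Over the 14 km reach to input B (t = 1.4e+04 s = 0.162 d), decay gives C = 23.89·exp(−1.2·0.162) = 19.67 mg/L.
After input B: C = (7.31·19.67 + 0.051·110) / 7.361 = 20.29 mg/L.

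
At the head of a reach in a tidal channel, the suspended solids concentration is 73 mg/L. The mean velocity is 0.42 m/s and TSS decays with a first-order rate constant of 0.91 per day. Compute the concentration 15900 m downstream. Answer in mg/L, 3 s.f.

Travel time t = 15900 m / 0.42 m/s = 1.59e+04/0.42 = 3.786e+04 s = 0.4382 d.
First-order decay: C = 73·exp(−0.91·0.4382) = 73·0.6712 = 49 mg/L.

49.0 mg/L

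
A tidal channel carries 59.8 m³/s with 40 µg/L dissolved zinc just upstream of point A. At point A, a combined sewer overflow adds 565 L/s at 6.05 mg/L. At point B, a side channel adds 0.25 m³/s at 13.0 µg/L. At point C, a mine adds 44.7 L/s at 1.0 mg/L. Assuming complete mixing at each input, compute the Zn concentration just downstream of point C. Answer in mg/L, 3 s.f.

0.0966 mg/L

40 µg/L = 0.04 mg/L.
565 L/s = 0.565 m³/s.
After input A: C = (59.8·0.04 + 0.565·6.05) / 60.36 = 0.09625 mg/L.
13.0 µg/L = 0.013 mg/L.
After input B: C = (60.36·0.09625 + 0.25·0.013) / 60.61 = 0.09591 mg/L.
44.7 L/s = 0.0447 m³/s.
After input C: C = (60.61·0.09591 + 0.0447·1) / 60.66 = 0.09657 mg/L.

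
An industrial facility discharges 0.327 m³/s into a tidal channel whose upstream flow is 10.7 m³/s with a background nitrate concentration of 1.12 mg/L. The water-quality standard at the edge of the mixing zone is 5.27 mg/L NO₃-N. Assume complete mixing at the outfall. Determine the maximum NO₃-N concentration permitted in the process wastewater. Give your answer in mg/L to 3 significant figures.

141 mg/L

Mass balance: 5.27·11.03 = 0.327·Cₑ + 10.7·1.12.
Cₑ = (58.11 − 11.98) / 0.327 = 141.1 mg/L.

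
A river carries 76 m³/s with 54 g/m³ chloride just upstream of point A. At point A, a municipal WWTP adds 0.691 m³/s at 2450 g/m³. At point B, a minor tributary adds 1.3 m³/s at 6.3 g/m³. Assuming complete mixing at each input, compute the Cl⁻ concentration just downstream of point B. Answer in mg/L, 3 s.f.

After input A: C = (76·54 + 0.691·2450) / 76.69 = 75.59 mg/L.
After input B: C = (76.69·75.59 + 1.3·6.3) / 77.99 = 74.43 mg/L.

74.4 mg/L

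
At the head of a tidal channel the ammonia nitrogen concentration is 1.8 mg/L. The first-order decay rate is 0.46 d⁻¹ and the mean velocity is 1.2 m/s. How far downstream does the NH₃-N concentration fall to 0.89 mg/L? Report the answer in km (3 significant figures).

159 km

From C = C₀·e^(−kt), t = ln(C₀/C)/k = ln(1.8/0.89)/0.46 = 0.7043/0.46 = 1.531 d.
Distance = v·t = 1.2 m/s × 1.323e+05 s = 1.587e+05 m = 158.7 km.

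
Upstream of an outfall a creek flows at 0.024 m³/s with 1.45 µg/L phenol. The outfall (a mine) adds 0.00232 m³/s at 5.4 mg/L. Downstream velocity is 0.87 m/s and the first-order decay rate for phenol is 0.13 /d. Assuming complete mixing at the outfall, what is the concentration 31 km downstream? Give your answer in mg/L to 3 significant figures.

1.45 µg/L = 0.00145 mg/L.
After complete mixing, C₀ = (0.00232·5.4 + 0.024·0.00145) / 0.02632 = 0.4773 mg/L.
Travel time t = 3.1e+04 m / 0.87 m/s = 3.563e+04 s = 0.4124 d.
C = 0.4773·exp(−0.13·0.4124) = 0.4773·0.9478 = 0.4524 mg/L.

0.452 mg/L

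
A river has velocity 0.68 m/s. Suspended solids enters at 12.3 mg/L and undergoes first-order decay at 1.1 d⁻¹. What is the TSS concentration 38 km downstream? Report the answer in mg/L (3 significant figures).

Travel time t = 38 km / 0.68 m/s = 3.8e+04/0.68 = 5.588e+04 s = 0.6468 d.
First-order decay: C = 12.3·exp(−1.1·0.6468) = 12.3·0.4909 = 6.038 mg/L.

6.04 mg/L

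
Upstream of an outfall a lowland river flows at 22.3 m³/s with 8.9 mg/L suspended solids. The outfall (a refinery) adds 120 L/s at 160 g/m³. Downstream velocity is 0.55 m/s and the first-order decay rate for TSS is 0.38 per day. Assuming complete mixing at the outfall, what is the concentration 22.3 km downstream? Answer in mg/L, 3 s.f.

8.12 mg/L

120 L/s = 0.12 m³/s.
After complete mixing, C₀ = (0.12·160 + 22.3·8.9) / 22.42 = 9.709 mg/L.
Travel time t = 2.23e+04 m / 0.55 m/s = 4.055e+04 s = 0.4693 d.
C = 9.709·exp(−0.38·0.4693) = 9.709·0.8367 = 8.123 mg/L.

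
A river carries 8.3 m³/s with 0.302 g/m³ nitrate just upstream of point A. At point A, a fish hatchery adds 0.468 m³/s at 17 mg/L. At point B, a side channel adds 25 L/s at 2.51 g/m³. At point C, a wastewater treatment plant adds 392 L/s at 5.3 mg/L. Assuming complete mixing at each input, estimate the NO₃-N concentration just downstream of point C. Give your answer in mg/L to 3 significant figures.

1.37 mg/L

After input A: C = (8.3·0.302 + 0.468·17) / 8.768 = 1.193 mg/L.
25 L/s = 0.025 m³/s.
After input B: C = (8.768·1.193 + 0.025·2.51) / 8.793 = 1.197 mg/L.
392 L/s = 0.392 m³/s.
After input C: C = (8.793·1.197 + 0.392·5.3) / 9.185 = 1.372 mg/L.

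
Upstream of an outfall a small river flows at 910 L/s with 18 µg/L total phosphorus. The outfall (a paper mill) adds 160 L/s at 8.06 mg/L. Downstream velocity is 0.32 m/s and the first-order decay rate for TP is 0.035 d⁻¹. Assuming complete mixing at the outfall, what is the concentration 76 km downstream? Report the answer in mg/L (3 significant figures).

160 L/s = 0.16 m³/s.
910 L/s = 0.91 m³/s.
18 µg/L = 0.018 mg/L.
After complete mixing, C₀ = (0.16·8.06 + 0.91·0.018) / 1.07 = 1.221 mg/L.
Travel time t = 7.6e+04 m / 0.32 m/s = 2.375e+05 s = 2.749 d.
C = 1.221·exp(−0.035·2.749) = 1.221·0.9083 = 1.109 mg/L.

1.11 mg/L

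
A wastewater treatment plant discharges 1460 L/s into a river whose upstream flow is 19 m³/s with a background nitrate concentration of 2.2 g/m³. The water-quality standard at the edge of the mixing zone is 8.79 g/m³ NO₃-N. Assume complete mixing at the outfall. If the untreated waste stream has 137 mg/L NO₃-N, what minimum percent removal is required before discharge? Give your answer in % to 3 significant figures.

31.0 %

1460 L/s = 1.46 m³/s.
Mass balance: 8.79·20.46 = 1.46·Cₑ + 19·2.2.
Cₑ = (179.8 − 41.8) / 1.46 = 94.55 mg/L.
Required removal = 1 − 94.55/137 = 30.99 %.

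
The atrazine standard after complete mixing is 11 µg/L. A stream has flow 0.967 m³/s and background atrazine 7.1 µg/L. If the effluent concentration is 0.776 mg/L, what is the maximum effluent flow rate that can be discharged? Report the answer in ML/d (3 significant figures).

0.426 ML/d

7.1 µg/L = 0.0071 mg/L.
11 µg/L = 0.011 mg/L.
Mass balance at complete mixing: C_std·(Q_w + Q_r) = Q_w·C_e + Q_r·C_b.
Rearranging, Q_w = Q_r·(C_std − C_b)/(C_e − C_std) = 0.967·(0.011 − 0.0071) / (0.776 − 0.011) = 0.00493 m³/s.
= 0.4259 ML/d.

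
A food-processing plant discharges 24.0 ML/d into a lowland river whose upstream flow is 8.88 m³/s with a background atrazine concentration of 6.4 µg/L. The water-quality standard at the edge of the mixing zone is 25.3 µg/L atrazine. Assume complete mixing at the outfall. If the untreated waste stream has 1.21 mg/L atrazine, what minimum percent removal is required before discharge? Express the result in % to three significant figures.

24.0 ML/d = 0.2778 m³/s.
6.4 µg/L = 0.0064 mg/L.
25.3 µg/L = 0.0253 mg/L.
Mass balance: 0.0253·9.158 = 0.2778·Cₑ + 8.88·0.0064.
Cₑ = (0.2317 − 0.05683) / 0.2778 = 0.6295 mg/L.
Required removal = 1 − 0.6295/1.21 = 47.98 %.

48.0 %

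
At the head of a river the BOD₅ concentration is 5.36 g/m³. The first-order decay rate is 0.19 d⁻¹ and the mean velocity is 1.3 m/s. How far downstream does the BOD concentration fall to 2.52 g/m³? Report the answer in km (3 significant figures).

From C = C₀·e^(−kt), t = ln(C₀/C)/k = ln(5.36/2.52)/0.19 = 0.7547/0.19 = 3.972 d.
Distance = v·t = 1.3 m/s × 3.432e+05 s = 4.461e+05 m = 446.1 km.

446 km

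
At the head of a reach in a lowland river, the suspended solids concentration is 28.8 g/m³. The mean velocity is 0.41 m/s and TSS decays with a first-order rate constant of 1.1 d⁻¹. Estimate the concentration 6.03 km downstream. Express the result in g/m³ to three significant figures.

Travel time t = 6.03 km / 0.41 m/s = 6030/0.41 = 1.471e+04 s = 0.1702 d.
First-order decay: C = 28.8·exp(−1.1·0.1702) = 28.8·0.8292 = 23.88 g/m³.

23.9 g/m³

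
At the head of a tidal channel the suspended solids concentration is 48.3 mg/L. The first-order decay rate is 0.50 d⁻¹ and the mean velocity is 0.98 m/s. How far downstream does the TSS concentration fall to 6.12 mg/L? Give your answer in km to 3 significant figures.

350 km

From C = C₀·e^(−kt), t = ln(C₀/C)/k = ln(48.3/6.12)/0.50 = 2.066/0.50 = 4.132 d.
Distance = v·t = 0.98 m/s × 3.57e+05 s = 3.498e+05 m = 349.8 km.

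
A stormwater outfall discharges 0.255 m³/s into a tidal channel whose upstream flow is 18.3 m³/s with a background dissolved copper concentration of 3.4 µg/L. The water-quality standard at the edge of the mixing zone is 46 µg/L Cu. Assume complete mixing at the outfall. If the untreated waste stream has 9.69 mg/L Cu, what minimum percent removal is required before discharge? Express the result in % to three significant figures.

3.4 µg/L = 0.0034 mg/L.
46 µg/L = 0.046 mg/L.
Mass balance: 0.046·18.55 = 0.255·Cₑ + 18.3·0.0034.
Cₑ = (0.8535 − 0.06222) / 0.255 = 3.103 mg/L.
Required removal = 1 − 3.103/9.69 = 67.98 %.

68.0 %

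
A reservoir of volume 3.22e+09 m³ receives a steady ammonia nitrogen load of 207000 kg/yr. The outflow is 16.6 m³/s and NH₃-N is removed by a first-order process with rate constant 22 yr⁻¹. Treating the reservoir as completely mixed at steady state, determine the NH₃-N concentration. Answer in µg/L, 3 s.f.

2.90 µg/L

Outflow Q = 16.6 m³/s × 3.156e+07 s/yr = 5.239e+08 m³/yr.
Steady-state CSTR mass balance: W = Q·C + k·V·C, so C = W/(Q + kV).
Q + kV = 5.239e+08 + 22·3.22e+09 = 7.136e+10 m³/yr.
C = 207000/7.136e+10 = 2.901e-06 kg/m³ = 0.002901 mg/L = 2.901 µg/L.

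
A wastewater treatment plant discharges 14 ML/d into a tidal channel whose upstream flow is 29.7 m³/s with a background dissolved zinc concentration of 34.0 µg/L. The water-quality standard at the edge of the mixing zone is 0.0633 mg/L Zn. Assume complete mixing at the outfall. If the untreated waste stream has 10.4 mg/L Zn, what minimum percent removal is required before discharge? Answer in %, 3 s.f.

14 ML/d = 0.162 m³/s.
34.0 µg/L = 0.034 mg/L.
Mass balance: 0.0633·29.86 = 0.162·Cₑ + 29.7·0.034.
Cₑ = (1.89 − 1.01) / 0.162 = 5.434 mg/L.
Required removal = 1 − 5.434/10.4 = 47.75 %.

47.8 %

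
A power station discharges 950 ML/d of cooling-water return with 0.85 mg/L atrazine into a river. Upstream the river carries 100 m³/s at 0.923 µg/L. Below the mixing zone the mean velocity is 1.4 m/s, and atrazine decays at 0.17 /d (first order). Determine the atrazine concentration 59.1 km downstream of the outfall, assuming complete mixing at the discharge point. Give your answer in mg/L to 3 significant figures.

950 ML/d = 11 m³/s.
0.923 µg/L = 0.000923 mg/L.
After complete mixing, C₀ = (11·0.85 + 100·0.000923) / 111 = 0.08503 mg/L.
Travel time t = 5.91e+04 m / 1.4 m/s = 4.221e+04 s = 0.4886 d.
C = 0.08503·exp(−0.17·0.4886) = 0.08503·0.9203 = 0.07826 mg/L.

0.0783 mg/L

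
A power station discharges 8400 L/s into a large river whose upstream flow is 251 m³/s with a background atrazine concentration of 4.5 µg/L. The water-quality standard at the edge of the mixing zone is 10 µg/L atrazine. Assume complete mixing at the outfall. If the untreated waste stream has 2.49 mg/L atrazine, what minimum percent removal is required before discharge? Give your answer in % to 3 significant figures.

93.0 %

8400 L/s = 8.4 m³/s.
4.5 µg/L = 0.0045 mg/L.
10 µg/L = 0.01 mg/L.
Mass balance: 0.01·259.4 = 8.4·Cₑ + 251·0.0045.
Cₑ = (2.594 − 1.13) / 8.4 = 0.1743 mg/L.
Required removal = 1 − 0.1743/2.49 = 93 %.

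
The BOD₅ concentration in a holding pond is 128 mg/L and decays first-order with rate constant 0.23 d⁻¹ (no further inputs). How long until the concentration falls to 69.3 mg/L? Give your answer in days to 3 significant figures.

2.67 d

t = ln(C₀/C)/k = ln(128/69.3)/0.23 = 0.6136/0.23 = 2.668 d.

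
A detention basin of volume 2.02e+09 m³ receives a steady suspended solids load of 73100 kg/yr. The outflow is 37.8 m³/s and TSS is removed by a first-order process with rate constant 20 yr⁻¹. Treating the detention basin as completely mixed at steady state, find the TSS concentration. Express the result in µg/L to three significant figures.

Outflow Q = 37.8 m³/s × 3.156e+07 s/yr = 1.193e+09 m³/yr.
Steady-state CSTR mass balance: W = Q·C + k·V·C, so C = W/(Q + kV).
Q + kV = 1.193e+09 + 20·2.02e+09 = 4.159e+10 m³/yr.
C = 73100/4.159e+10 = 1.758e-06 kg/m³ = 0.001758 mg/L = 1.758 µg/L.

1.76 µg/L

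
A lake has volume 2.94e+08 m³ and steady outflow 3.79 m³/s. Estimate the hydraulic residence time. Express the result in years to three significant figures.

Q = 3.79 m³/s × 3.156e+07 s/yr = 1.196e+08 m³/yr.
Hydraulic residence time τ = V/Q = 2.94e+08/1.196e+08 = 2.458 yr.

2.46 yr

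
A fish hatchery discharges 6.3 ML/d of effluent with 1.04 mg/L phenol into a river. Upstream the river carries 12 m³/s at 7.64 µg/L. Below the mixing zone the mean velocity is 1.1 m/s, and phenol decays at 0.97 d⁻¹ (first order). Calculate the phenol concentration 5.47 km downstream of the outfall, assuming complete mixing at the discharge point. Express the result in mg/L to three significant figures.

6.3 ML/d = 0.07292 m³/s.
7.64 µg/L = 0.00764 mg/L.
After complete mixing, C₀ = (0.07292·1.04 + 12·0.00764) / 12.07 = 0.01388 mg/L.
Travel time t = 5470 m / 1.1 m/s = 4973 s = 0.05755 d.
C = 0.01388·exp(−0.97·0.05755) = 0.01388·0.9457 = 0.01312 mg/L.

0.0131 mg/L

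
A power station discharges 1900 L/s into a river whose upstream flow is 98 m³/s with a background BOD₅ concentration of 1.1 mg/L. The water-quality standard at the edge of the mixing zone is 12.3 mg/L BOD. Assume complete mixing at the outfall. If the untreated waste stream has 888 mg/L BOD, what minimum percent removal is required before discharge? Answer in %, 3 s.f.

1900 L/s = 1.9 m³/s.
Mass balance: 12.3·99.9 = 1.9·Cₑ + 98·1.1.
Cₑ = (1229 − 107.8) / 1.9 = 590 mg/L.
Required removal = 1 − 590/888 = 33.56 %.

33.6 %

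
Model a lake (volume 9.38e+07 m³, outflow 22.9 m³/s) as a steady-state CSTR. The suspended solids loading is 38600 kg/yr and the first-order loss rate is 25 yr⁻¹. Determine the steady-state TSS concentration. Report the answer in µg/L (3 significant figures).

12.6 µg/L

Outflow Q = 22.9 m³/s × 3.156e+07 s/yr = 7.227e+08 m³/yr.
Steady-state CSTR mass balance: W = Q·C + k·V·C, so C = W/(Q + kV).
Q + kV = 7.227e+08 + 25·9.38e+07 = 3.068e+09 m³/yr.
C = 38600/3.068e+09 = 1.258e-05 kg/m³ = 0.01258 mg/L = 12.58 µg/L.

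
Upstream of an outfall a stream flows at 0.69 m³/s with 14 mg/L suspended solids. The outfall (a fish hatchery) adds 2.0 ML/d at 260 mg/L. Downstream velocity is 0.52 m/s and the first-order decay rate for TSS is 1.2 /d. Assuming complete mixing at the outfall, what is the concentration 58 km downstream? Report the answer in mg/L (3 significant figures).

4.67 mg/L

2.0 ML/d = 0.02315 m³/s.
After complete mixing, C₀ = (0.02315·260 + 0.69·14) / 0.7131 = 21.98 mg/L.
Travel time t = 5.8e+04 m / 0.52 m/s = 1.115e+05 s = 1.291 d.
C = 21.98·exp(−1.2·1.291) = 21.98·0.2124 = 4.67 mg/L.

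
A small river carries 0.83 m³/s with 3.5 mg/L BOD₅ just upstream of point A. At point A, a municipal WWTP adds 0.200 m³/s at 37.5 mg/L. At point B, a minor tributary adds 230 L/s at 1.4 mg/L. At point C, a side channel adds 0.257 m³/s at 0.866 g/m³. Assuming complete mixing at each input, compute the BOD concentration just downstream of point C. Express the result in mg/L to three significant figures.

7.22 mg/L

After input A: C = (0.83·3.5 + 0.2·37.5) / 1.03 = 10.1 mg/L.
230 L/s = 0.23 m³/s.
After input B: C = (1.03·10.1 + 0.23·1.4) / 1.26 = 8.513 mg/L.
After input C: C = (1.26·8.513 + 0.257·0.866) / 1.517 = 7.218 mg/L.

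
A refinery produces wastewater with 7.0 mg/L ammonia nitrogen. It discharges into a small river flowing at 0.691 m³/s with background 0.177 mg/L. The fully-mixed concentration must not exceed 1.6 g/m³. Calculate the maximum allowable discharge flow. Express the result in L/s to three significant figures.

182 L/s

Mass balance at complete mixing: C_std·(Q_w + Q_r) = Q_w·C_e + Q_r·C_b.
Rearranging, Q_w = Q_r·(C_std − C_b)/(C_e − C_std) = 0.691·(1.6 − 0.177) / (7 − 1.6) = 0.1821 m³/s.
= 182.1 L/s.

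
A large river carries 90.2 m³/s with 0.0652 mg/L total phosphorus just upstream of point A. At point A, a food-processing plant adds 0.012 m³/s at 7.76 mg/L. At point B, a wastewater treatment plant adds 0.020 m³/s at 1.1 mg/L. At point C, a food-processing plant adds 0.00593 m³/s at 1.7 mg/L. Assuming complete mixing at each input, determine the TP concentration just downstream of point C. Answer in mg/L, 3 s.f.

After input A: C = (90.2·0.0652 + 0.012·7.76) / 90.21 = 0.06622 mg/L.
After input B: C = (90.21·0.06622 + 0.02·1.1) / 90.23 = 0.06645 mg/L.
After input C: C = (90.23·0.06645 + 0.00593·1.7) / 90.24 = 0.06656 mg/L.

0.0666 mg/L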